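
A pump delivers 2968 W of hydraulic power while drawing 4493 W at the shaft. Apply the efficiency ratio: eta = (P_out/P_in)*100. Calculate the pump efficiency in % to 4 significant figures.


eta = (2968 / 4493) * 100 = 66.06 %
Therefore the pump efficiency = 66.06 %.


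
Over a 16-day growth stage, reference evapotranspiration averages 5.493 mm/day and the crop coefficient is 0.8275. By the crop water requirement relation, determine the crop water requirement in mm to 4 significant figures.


Approach: apply the crop water requirement relation, CWR = ET0 * Kc * days.
CWR = 5.493 * 0.8275 * 16 = 72.73 mm
Therefore the crop water requirement = 72.73 mm.


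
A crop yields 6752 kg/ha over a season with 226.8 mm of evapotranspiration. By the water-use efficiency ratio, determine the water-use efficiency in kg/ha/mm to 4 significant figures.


Approach: apply the water-use efficiency ratio, WUE = yield/ET.
WUE = 6752 / 226.8 = 29.77 kg/ha/mm
Therefore the water-use efficiency = 29.77 kg/ha/mm.


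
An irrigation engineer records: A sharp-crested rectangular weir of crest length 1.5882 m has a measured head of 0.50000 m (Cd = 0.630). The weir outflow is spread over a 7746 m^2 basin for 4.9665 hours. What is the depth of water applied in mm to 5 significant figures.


Approach: apply the rectangular weir equation with a volume-to-depth conversion, Q = (2/3)*Cd*L*sqrt(2g)*H^1.5; d = Q*t/A * 1000.
Step 1 — weir discharge:
  Q = (2/3)*0.630*1.5882*sqrt(2*9.81)*0.50000^1.5 = 1.044622 m^3/s
Step 2 — volume: V = 1.044622 * 4.9665*3600 = 18677.21 m^3
Step 3 — depth: d = V/A * 1000 = 18677.21/7746 * 1000 = 2411.2 mm
Therefore the depth of water applied = 2411.2 mm.


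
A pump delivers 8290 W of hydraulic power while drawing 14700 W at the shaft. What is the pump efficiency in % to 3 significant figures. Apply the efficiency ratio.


Approach: apply the efficiency ratio, eta = (P_out/P_in)*100.
eta = (8290 / 14700) * 100 = 56.4 %
Therefore the pump efficiency = 56.4 %.


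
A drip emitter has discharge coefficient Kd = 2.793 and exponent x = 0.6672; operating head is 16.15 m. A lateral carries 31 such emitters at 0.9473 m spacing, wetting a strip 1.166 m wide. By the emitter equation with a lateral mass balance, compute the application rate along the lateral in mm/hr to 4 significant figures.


Approach: apply the emitter equation with a lateral mass balance, q = Kd*h^x; Q = n*q; rate = Q/(n*spacing*width).
Step 1 — single emitter flow (q = Kd*h^x):
  q = 2.793 * 16.15^0.6672 = 17.8716 L/hr
Step 2 — total lateral flow: Q = 31 * 17.8716 = 554.020 L/hr
Step 3 — wetted area: A = 31 * 0.9473 * 1.166 = 34.2411 m^2
Step 4 — application rate: Q/A = 554.020/34.2411 = 16.18 mm/hr
Therefore the application rate along the lateral = 16.18 mm/hr.


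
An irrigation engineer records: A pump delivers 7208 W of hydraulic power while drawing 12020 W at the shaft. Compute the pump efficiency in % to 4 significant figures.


Approach: apply the efficiency ratio, eta = (P_out/P_in)*100.
eta = (7208 / 12020) * 100 = 59.97 %
Therefore the pump efficiency = 59.97 %.


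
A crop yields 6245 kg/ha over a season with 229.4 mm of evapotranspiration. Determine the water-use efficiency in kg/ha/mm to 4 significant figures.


Approach: apply the water-use efficiency ratio, WUE = yield/ET.
WUE = 6245 / 229.4 = 27.22 kg/ha/mm
Therefore the water-use efficiency = 27.22 kg/ha/mm.


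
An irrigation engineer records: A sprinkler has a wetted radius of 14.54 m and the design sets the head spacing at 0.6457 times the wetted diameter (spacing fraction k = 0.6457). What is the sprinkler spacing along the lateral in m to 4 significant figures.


Approach: apply the sprinkler spacing rule (spacing as a fraction of wetted diameter), S = k*(2*R).
S = 0.6457 * (2 * 14.54) = 18.78 m
Therefore the sprinkler spacing along the lateral = 18.78 m.


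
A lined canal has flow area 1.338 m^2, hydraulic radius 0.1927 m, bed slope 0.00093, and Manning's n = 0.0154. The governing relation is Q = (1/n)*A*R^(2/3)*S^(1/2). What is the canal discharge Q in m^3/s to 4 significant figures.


Q = (1/0.0154) * 1.338 * 0.1927^(2/3) * 0.00093^(1/2) = 0.8840 m^3/s
Therefore the canal discharge Q = 0.8840 m^3/s.


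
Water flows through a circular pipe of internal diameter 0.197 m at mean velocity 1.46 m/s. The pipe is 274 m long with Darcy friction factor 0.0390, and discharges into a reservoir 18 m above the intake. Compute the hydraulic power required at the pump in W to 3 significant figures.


Approach: apply continuity + Darcy-Weisbach + hydraulic power, Q = A*v; hf = f*(L/D)*(v^2/(2g)); H = static + hf; P = rho*g*Q*H.
Step 1 — flow rate (continuity, Q = A*v):
  A = pi*(0.197/2)^2 = 0.030481 m^2
  Q = 0.030481 * 1.46 = 0.044502 m^3/s
Step 2 — friction head loss (Darcy-Weisbach):
  hf = 0.0390 * (274/0.197) * (1.46^2 / (2*9.81))
  hf = 5.8933 m
Step 3 — total head: H = 18 + 5.8933 = 23.893 m
Step 4 — hydraulic power (P = rho*g*Q*H):
  P = 1000 * 9.81 * 0.044502 * 23.893 = 10400 W
Therefore the hydraulic power required at the pump = 10400 W.


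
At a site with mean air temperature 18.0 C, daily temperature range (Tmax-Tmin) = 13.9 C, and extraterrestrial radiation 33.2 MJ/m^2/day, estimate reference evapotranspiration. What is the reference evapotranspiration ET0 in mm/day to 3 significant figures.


Approach: apply the Hargreaves-Samani method, ET0 = 0.0023*(Tmean+17.8)*sqrt(Tmax-Tmin)*0.408*Ra.
ET0 = 0.0023*(18.0+17.8)*sqrt(13.9)*0.408*33.2 = 4.16 mm/day
Therefore the reference evapotranspiration ET0 = 4.16 mm/day.


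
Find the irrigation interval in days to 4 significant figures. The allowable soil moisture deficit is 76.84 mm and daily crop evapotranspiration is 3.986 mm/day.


Approach: apply the irrigation interval relation, interval = SMD / ETc.
interval = 76.84 / 3.986 = 19.28 days
Therefore the irrigation interval = 19.28 days.


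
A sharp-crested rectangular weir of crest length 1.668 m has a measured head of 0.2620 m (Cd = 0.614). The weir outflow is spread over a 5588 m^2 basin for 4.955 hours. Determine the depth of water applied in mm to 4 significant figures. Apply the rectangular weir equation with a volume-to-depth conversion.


Approach: apply the rectangular weir equation with a volume-to-depth conversion, Q = (2/3)*Cd*L*sqrt(2g)*H^1.5; d = Q*t/A * 1000.
Step 1 — weir discharge:
  Q = (2/3)*0.614*1.668*sqrt(2*9.81)*0.2620^1.5 = 0.405578 m^3/s
Step 2 — volume: V = 0.405578 * 4.955*3600 = 7234.70 m^3
Step 3 — depth: d = V/A * 1000 = 7234.70/5588 * 1000 = 1295 mm
Therefore the depth of water applied = 1295 mm.


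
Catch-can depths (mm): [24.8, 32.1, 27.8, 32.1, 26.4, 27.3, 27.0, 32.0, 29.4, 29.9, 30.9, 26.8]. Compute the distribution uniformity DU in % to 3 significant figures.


Approach: apply the low-quarter distribution uniformity, DU = (mean of lowest quarter of readings / overall mean)*100.
sorted lowest 3 of 12: [24.8, 26.4, 26.8] -> mean = 26.000 mm
overall mean = 28.875 mm
DU = (26.000/28.875)*100 = 90.0 %
Therefore the distribution uniformity DU = 90.0 %.


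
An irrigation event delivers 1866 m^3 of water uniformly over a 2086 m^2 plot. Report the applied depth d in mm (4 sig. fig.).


Approach: apply depth from volume over area, d = (V/A)*1000.
d = (1866 / 2086) * 1000 = 894.5 mm
Therefore the applied depth d = 894.5 mm.


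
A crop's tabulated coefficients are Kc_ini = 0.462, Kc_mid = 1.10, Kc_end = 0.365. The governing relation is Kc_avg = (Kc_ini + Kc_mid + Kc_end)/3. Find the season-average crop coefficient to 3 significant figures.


Kc_avg = (0.462 + 1.10 + 0.365)/3 = 0.642
Therefore the season-average crop coefficient = 0.642.


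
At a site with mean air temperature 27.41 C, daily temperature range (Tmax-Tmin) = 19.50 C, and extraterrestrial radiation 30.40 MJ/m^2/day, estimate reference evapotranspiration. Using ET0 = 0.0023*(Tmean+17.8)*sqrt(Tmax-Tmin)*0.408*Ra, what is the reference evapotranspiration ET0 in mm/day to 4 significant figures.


ET0 = 0.0023*(27.41+17.8)*sqrt(19.50)*0.408*30.40 = 5.695 mm/day
Therefore the reference evapotranspiration ET0 = 5.695 mm/day.


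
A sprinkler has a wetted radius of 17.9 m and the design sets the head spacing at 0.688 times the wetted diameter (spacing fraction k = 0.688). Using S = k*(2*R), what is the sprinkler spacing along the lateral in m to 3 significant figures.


S = 0.688 * (2 * 17.9) = 24.6 m
Therefore the sprinkler spacing along the lateral = 24.6 m.


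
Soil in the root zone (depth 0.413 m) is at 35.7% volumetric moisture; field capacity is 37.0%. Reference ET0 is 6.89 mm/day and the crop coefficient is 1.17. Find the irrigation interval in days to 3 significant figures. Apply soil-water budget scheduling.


Approach: apply soil-water budget scheduling, SMD = (FC-theta)/100*depth*1000; ETc = ET0*Kc; interval = SMD/ETc.
Step 1 — soil moisture deficit:
  SMD = (37.0 - 35.7)/100 * 0.413 * 1000 = 5.3690 mm
Step 2 — daily crop ET (ETc = ET0*Kc):
  ETc = 6.89 * 1.17 = 8.0613 mm/day
Step 3 — irrigation interval (SMD/ETc):
  interval = 5.3690 / 8.0613 = 0.666 days
Therefore the irrigation interval = 0.666 days.


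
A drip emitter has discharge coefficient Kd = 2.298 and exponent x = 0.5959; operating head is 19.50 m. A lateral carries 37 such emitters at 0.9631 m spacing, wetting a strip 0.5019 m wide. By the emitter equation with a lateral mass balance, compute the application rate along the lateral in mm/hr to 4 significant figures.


Approach: apply the emitter equation with a lateral mass balance, q = Kd*h^x; Q = n*q; rate = Q/(n*spacing*width).
Step 1 — single emitter flow (q = Kd*h^x):
  q = 2.298 * 19.50^0.5959 = 13.4922 L/hr
Step 2 — total lateral flow: Q = 37 * 13.4922 = 499.210 L/hr
Step 3 — wetted area: A = 37 * 0.9631 * 0.5019 = 17.8851 m^2
Step 4 — application rate: Q/A = 499.210/17.8851 = 27.91 mm/hr
Therefore the application rate along the lateral = 27.91 mm/hr.


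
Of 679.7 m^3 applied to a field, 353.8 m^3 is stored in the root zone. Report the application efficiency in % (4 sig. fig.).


Approach: apply the application efficiency ratio, Ea = (stored/applied)*100.
Ea = (353.8/679.7)*100 = 52.05 %
Therefore the application efficiency = 52.05 %.


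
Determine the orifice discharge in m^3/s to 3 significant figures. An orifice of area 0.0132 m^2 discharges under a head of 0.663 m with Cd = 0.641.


Approach: apply the orifice equation, Q = Cd*A*sqrt(2*g*h).
Q = 0.641 * 0.0132 * sqrt(2*9.81*0.663) = 0.0305 m^3/s
Therefore the orifice discharge = 0.0305 m^3/s.


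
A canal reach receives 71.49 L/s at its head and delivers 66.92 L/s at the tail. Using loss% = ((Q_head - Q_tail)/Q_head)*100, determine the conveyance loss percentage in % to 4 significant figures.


loss = ((71.49 - 66.92)/71.49)*100 = 6.393 %
Therefore the conveyance loss percentage = 6.393 %.


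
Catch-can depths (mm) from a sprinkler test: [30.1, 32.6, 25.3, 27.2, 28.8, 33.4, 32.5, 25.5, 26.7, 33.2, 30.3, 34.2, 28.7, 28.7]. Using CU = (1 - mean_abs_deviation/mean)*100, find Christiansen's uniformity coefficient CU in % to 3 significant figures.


mean = 29.800 mm
mean |d_i - mean| = 2.5286 mm
CU = (1 - 2.5286/29.800)*100 = 91.5 %
Therefore Christiansen's uniformity coefficient CU = 91.5 %.


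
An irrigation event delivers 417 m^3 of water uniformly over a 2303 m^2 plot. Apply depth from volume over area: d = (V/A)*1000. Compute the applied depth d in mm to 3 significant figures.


d = (417 / 2303) * 1000 = 181 mm
Therefore the applied depth d = 181 mm.


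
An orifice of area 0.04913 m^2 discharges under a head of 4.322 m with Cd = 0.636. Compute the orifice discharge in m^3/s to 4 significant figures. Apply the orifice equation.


Approach: apply the orifice equation, Q = Cd*A*sqrt(2*g*h).
Q = 0.636 * 0.04913 * sqrt(2*9.81*4.322) = 0.2877 m^3/s
Therefore the orifice discharge = 0.2877 m^3/s.


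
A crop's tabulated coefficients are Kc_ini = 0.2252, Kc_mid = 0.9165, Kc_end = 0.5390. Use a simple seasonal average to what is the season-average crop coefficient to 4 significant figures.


Approach: apply a simple seasonal average, Kc_avg = (Kc_ini + Kc_mid + Kc_end)/3.
Kc_avg = (0.2252 + 0.9165 + 0.5390)/3 = 0.5602
Therefore the season-average crop coefficient = 0.5602.


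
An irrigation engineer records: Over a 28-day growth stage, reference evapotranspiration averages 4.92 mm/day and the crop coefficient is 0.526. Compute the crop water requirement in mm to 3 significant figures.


Approach: apply the crop water requirement relation, CWR = ET0 * Kc * days.
CWR = 4.92 * 0.526 * 28 = 72.5 mm
Therefore the crop water requirement = 72.5 mm.


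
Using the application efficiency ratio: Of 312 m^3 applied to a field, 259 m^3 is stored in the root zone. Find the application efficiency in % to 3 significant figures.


Approach: apply the application efficiency ratio, Ea = (stored/applied)*100.
Ea = (259/312)*100 = 83.0 %
Therefore the application efficiency = 83.0 %.


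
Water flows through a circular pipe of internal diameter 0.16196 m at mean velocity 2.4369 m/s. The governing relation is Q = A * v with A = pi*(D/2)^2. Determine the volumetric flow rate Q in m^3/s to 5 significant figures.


A = pi*(0.16196/2)^2 = 0.02060181 m^2
Q = 0.02060181 * 2.4369 = 0.050205 m^3/s
Therefore the volumetric flow rate Q = 0.050205 m^3/s.


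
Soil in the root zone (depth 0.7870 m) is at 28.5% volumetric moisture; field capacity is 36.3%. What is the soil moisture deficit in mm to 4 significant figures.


Approach: apply the soil moisture deficit relation, SMD = (FC - theta)/100 * depth * 1000.
SMD = (36.3 - 28.5)/100 * 0.7870 * 1000 = 61.39 mm
Therefore the soil moisture deficit = 61.39 mm.


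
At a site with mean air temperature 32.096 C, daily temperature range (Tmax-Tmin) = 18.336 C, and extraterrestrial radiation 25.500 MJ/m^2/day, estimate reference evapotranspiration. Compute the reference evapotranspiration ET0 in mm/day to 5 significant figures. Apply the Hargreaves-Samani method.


Approach: apply the Hargreaves-Samani method, ET0 = 0.0023*(Tmean+17.8)*sqrt(Tmax-Tmin)*0.408*Ra.
ET0 = 0.0023*(32.096+17.8)*sqrt(18.336)*0.408*25.500 = 5.1127 mm/day
Therefore the reference evapotranspiration ET0 = 5.1127 mm/day.


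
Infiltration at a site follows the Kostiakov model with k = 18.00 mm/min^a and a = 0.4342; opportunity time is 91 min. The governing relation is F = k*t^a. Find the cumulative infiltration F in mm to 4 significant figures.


F = 18.00 * 91^0.4342 = 127.6 mm
Therefore the cumulative infiltration F = 127.6 mm.


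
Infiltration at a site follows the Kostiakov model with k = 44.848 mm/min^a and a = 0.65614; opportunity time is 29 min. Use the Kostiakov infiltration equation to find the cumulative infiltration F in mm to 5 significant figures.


Approach: apply the Kostiakov infiltration equation, F = k*t^a.
F = 44.848 * 29^0.65614 = 408.58 mm
Therefore the cumulative infiltration F = 408.58 mm.


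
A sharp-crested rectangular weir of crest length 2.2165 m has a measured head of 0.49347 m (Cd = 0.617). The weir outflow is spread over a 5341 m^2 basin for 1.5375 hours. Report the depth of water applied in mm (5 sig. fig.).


Approach: apply the rectangular weir equation with a volume-to-depth conversion, Q = (2/3)*Cd*L*sqrt(2g)*H^1.5; d = Q*t/A * 1000.
Step 1 — weir discharge:
  Q = (2/3)*0.617*2.2165*sqrt(2*9.81)*0.49347^1.5 = 1.399917 m^3/s
Step 2 — volume: V = 1.399917 * 1.5375*3600 = 7748.540 m^3
Step 3 — depth: d = V/A * 1000 = 7748.540/5341 * 1000 = 1450.8 mm
Therefore the depth of water applied = 1450.8 mm.


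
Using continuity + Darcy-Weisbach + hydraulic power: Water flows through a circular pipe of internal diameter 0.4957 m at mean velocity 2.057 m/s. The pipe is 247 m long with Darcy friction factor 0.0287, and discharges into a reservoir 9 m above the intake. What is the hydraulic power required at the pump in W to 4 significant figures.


Approach: apply continuity + Darcy-Weisbach + hydraulic power, Q = A*v; hf = f*(L/D)*(v^2/(2g)); H = static + hf; P = rho*g*Q*H.
Step 1 — flow rate (continuity, Q = A*v):
  A = pi*(0.4957/2)^2 = 0.192987 m^2
  Q = 0.192987 * 2.057 = 0.396974 m^3/s
Step 2 — friction head loss (Darcy-Weisbach):
  hf = 0.0287 * (247/0.4957) * (2.057^2 / (2*9.81))
  hf = 3.08411 m
Step 3 — total head: H = 9 + 3.08411 = 12.0841 m
Step 4 — hydraulic power (P = rho*g*Q*H):
  P = 1000 * 9.81 * 0.396974 * 12.0841 = 47060 W
Therefore the hydraulic power required at the pump = 47060 W.


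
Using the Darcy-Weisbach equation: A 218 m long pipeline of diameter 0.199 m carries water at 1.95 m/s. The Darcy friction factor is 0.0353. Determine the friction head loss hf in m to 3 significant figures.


Approach: apply the Darcy-Weisbach equation, hf = f*(L/D)*(v^2/(2g)).
hf = 0.0353 * (218/0.199) * (1.95^2 / (2*9.81))
hf = 7.49 m
Therefore the friction head loss hf = 7.49 m.


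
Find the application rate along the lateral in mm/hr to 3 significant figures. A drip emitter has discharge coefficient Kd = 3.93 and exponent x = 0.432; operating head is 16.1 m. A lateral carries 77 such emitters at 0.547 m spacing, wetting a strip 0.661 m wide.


Approach: apply the emitter equation with a lateral mass balance, q = Kd*h^x; Q = n*q; rate = Q/(n*spacing*width).
Step 1 — single emitter flow (q = Kd*h^x):
  q = 3.93 * 16.1^0.432 = 13.054 L/hr
Step 2 — total lateral flow: Q = 77 * 13.054 = 1005.2 L/hr
Step 3 — wetted area: A = 77 * 0.547 * 0.661 = 27.841 m^2
Step 4 — application rate: Q/A = 1005.2/27.841 = 36.1 mm/hr
Therefore the application rate along the lateral = 36.1 mm/hr.


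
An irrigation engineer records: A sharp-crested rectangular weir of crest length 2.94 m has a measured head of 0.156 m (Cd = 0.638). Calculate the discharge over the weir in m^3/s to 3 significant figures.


Approach: apply the rectangular weir equation, Q = (2/3)*Cd*L*sqrt(2g)*H^1.5.
Q = (2/3)*0.638*2.94*sqrt(2*9.81)*0.156^1.5 = 0.341 m^3/s
Therefore the discharge over the weir = 0.341 m^3/s.


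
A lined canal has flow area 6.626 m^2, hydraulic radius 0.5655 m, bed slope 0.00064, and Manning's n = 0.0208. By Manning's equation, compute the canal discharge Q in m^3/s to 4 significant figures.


Approach: apply Manning's equation, Q = (1/n)*A*R^(2/3)*S^(1/2).
Q = (1/0.0208) * 6.626 * 0.5655^(2/3) * 0.00064^(1/2) = 5.511 m^3/s
Therefore the canal discharge Q = 5.511 m^3/s.


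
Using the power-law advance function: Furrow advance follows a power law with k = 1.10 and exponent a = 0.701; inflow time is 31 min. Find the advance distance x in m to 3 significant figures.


Approach: apply the power-law advance function, x = k*t^a.
x = 1.10 * 31^0.701 = 12.2 m
Therefore the advance distance x = 12.2 m.


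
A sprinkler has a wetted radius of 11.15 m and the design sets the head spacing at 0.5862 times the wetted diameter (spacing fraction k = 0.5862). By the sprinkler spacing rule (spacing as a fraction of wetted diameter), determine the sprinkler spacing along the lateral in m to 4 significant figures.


Approach: apply the sprinkler spacing rule (spacing as a fraction of wetted diameter), S = k*(2*R).
S = 0.5862 * (2 * 11.15) = 13.07 m
Therefore the sprinkler spacing along the lateral = 13.07 m.


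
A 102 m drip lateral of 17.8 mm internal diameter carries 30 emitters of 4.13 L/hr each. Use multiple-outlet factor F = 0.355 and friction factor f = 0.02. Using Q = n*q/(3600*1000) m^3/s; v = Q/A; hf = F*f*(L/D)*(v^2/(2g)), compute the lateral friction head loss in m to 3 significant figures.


Q = 30*4.13/(3600*1000) = 3.4417e-05 m^3/s
A = pi*(17.8e-3/2)^2 = 2.4885e-04 m^2, so v = Q/A = 0.13831 m/s
hf = 0.355*0.02*(102/0.0178)*(0.13831^2/(2*9.81)) = 0.0397 m
Therefore the lateral friction head loss = 0.0397 m.


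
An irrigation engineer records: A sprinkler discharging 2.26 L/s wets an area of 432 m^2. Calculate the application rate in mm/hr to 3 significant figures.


Approach: apply the application rate relation, rate = (Q/A)*3600.
rate = (2.26 / 432) * 3600 = 18.8 mm/hr
Therefore the application rate = 18.8 mm/hr.


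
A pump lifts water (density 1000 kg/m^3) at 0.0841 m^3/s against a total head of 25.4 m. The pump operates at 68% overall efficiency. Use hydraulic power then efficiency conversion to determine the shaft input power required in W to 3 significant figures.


Approach: apply hydraulic power then efficiency conversion, P = rho*g*Q*H; P_in = P/eta.
Step 1 — hydraulic power (P = rho*g*Q*H):
  P = 1000 * 9.81 * 0.0841 * 25.4 = 20956 W
Step 2 — input power: P_in = P/eta = 20956 / 0.68 = 30800 W
Therefore the shaft input power required = 30800 W.


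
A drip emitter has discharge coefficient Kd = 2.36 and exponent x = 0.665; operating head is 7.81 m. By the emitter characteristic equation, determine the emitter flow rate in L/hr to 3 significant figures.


Approach: apply the emitter characteristic equation, q = Kd * h^x.
q = 2.36 * 7.81^0.665 = 9.26 L/hr
Therefore the emitter flow rate = 9.26 L/hr.


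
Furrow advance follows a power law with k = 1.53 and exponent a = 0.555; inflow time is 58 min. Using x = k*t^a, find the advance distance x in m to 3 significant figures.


x = 1.53 * 58^0.555 = 14.6 m
Therefore the advance distance x = 14.6 m.


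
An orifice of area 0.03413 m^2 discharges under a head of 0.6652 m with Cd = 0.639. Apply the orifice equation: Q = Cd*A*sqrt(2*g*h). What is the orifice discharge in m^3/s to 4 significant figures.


Q = 0.639 * 0.03413 * sqrt(2*9.81*0.6652) = 0.07879 m^3/s
Therefore the orifice discharge = 0.07879 m^3/s.


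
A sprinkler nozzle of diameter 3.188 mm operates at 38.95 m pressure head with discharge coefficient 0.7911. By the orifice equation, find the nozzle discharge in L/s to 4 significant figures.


Approach: apply the orifice equation, Q = Cd*A*sqrt(2*g*h), A = pi*(d/2)^2.
A = pi*(3.188e-3/2)^2 = 7.98227e-06 m^2
Q = 0.7911 * 7.98227e-06 * sqrt(2*9.81*38.95) * 1000 = 0.1746 L/s
Therefore the nozzle discharge = 0.1746 L/s.


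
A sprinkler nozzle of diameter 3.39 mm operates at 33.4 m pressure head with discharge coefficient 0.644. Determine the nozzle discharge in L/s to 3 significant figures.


Approach: apply the orifice equation, Q = Cd*A*sqrt(2*g*h), A = pi*(d/2)^2.
A = pi*(3.39e-3/2)^2 = 9.0259e-06 m^2
Q = 0.644 * 9.0259e-06 * sqrt(2*9.81*33.4) * 1000 = 0.149 L/s
Therefore the nozzle discharge = 0.149 L/s.


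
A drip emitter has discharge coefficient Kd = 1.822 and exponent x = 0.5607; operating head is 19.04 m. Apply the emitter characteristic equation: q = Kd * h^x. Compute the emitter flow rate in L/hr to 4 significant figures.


q = 1.822 * 19.04^0.5607 = 9.507 L/hr
Therefore the emitter flow rate = 9.507 L/hr.


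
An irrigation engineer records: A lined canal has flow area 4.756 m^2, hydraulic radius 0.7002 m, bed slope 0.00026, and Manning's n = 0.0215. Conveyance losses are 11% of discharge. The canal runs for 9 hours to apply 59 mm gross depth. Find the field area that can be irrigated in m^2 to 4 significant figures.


Approach: apply Manning's equation with a conveyance and depth budget, Q = (1/n)*A*R^(2/3)*S^(1/2); Q_field = Q*(1-loss); Area = Q_field*t/(d/1000).
Step 1 — canal discharge (Manning's equation):
  Q = (1/0.0215) * 4.756 * 0.7002^(2/3) * 0.00026^(1/2) = 2.81258 m^3/s
Step 2 — delivered flow: Q_field = 2.81258*(1 - 11/100) = 2.50320 m^3/s
Step 3 — volume delivered: V = 2.50320 * 9*3600 = 81103.5 m^3
Step 4 — area served: A = V / (depth/1000) = 81103.5 / 0.059 = 1375000 m^2
Therefore the field area that can be irrigated = 1375000 m^2.


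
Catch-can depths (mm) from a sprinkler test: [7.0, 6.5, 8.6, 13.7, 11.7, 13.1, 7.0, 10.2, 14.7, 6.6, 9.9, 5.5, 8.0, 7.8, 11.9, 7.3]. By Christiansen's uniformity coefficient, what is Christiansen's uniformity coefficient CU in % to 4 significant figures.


Approach: apply Christiansen's uniformity coefficient, CU = (1 - mean_abs_deviation/mean)*100.
mean = 9.34375 mm
mean |d_i - mean| = 2.47422 mm
CU = (1 - 2.47422/9.34375)*100 = 73.52 %
Therefore Christiansen's uniformity coefficient CU = 73.52 %.


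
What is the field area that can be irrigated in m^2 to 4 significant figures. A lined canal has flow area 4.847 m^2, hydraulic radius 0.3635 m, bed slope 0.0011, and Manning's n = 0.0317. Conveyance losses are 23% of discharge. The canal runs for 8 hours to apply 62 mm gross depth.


Approach: apply Manning's equation with a conveyance and depth budget, Q = (1/n)*A*R^(2/3)*S^(1/2); Q_field = Q*(1-loss); Area = Q_field*t/(d/1000).
Step 1 — canal discharge (Manning's equation):
  Q = (1/0.0317) * 4.847 * 0.3635^(2/3) * 0.0011^(1/2) = 2.58293 m^3/s
Step 2 — delivered flow: Q_field = 2.58293*(1 - 23/100) = 1.98886 m^3/s
Step 3 — volume delivered: V = 1.98886 * 8*3600 = 57279.1 m^3
Step 4 — area served: A = V / (depth/1000) = 57279.1 / 0.062 = 923900 m^2
Therefore the field area that can be irrigated = 923900 m^2.


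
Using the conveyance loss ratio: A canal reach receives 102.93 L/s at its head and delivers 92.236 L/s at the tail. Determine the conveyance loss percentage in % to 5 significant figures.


Approach: apply the conveyance loss ratio, loss% = ((Q_head - Q_tail)/Q_head)*100.
loss = ((102.93 - 92.236)/102.93)*100 = 10.390 %
Therefore the conveyance loss percentage = 10.390 %.


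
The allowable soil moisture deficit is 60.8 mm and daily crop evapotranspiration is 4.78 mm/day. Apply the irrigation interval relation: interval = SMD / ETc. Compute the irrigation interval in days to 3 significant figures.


interval = 60.8 / 4.78 = 12.7 days
Therefore the irrigation interval = 12.7 days.


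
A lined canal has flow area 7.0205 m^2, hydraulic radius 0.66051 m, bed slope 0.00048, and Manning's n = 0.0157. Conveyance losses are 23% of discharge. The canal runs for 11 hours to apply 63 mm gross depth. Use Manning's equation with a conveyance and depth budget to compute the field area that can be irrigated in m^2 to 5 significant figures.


Approach: apply Manning's equation with a conveyance and depth budget, Q = (1/n)*A*R^(2/3)*S^(1/2); Q_field = Q*(1-loss); Area = Q_field*t/(d/1000).
Step 1 — canal discharge (Manning's equation):
  Q = (1/0.0157) * 7.0205 * 0.66051^(2/3) * 0.00048^(1/2) = 7.430339 m^3/s
Step 2 — delivered flow: Q_field = 7.430339*(1 - 23/100) = 5.721361 m^3/s
Step 3 — volume delivered: V = 5.721361 * 11*3600 = 226565.9 m^3
Step 4 — area served: A = V / (depth/1000) = 226565.9 / 0.063 = 3596300 m^2
Therefore the field area that can be irrigated = 3596300 m^2.


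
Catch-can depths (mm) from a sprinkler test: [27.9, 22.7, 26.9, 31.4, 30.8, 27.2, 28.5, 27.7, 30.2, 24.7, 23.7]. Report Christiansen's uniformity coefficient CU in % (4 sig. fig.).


Approach: apply Christiansen's uniformity coefficient, CU = (1 - mean_abs_deviation/mean)*100.
mean = 27.4273 mm
mean |d_i - mean| = 2.17025 mm
CU = (1 - 2.17025/27.4273)*100 = 92.09 %
Therefore Christiansen's uniformity coefficient CU = 92.09 %.


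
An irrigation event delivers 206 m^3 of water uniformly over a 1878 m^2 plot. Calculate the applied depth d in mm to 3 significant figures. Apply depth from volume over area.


Approach: apply depth from volume over area, d = (V/A)*1000.
d = (206 / 1878) * 1000 = 110 mm
Therefore the applied depth d = 110 mm.


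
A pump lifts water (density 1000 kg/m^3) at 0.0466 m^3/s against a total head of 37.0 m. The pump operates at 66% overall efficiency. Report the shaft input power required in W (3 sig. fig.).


Approach: apply hydraulic power then efficiency conversion, P = rho*g*Q*H; P_in = P/eta.
Step 1 — hydraulic power (P = rho*g*Q*H):
  P = 1000 * 9.81 * 0.0466 * 37.0 = 16914 W
Step 2 — input power: P_in = P/eta = 16914 / 0.66 = 25600 W
Therefore the shaft input power required = 25600 W.


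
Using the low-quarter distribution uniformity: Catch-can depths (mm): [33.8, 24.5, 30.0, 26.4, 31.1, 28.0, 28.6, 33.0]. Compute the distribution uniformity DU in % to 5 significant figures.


Approach: apply the low-quarter distribution uniformity, DU = (mean of lowest quarter of readings / overall mean)*100.
sorted lowest 2 of 8: [24.5, 26.4] -> mean = 25.45000 mm
overall mean = 29.42500 mm
DU = (25.45000/29.42500)*100 = 86.491 %
Therefore the distribution uniformity DU = 86.491 %.


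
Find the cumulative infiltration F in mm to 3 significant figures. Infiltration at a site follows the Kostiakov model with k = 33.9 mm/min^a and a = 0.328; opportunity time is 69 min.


Approach: apply the Kostiakov infiltration equation, F = k*t^a.
F = 33.9 * 69^0.328 = 136 mm
Therefore the cumulative infiltration F = 136 mm.


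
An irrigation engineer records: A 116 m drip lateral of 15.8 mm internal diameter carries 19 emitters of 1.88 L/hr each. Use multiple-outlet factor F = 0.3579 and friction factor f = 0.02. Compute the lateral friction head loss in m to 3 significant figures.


Approach: apply Darcy-Weisbach with the multiple-outlet F-factor, Q = n*q/(3600*1000) m^3/s; v = Q/A; hf = F*f*(L/D)*(v^2/(2g)).
Q = 19*1.88/(3600*1000) = 9.9222e-06 m^3/s
A = pi*(15.8e-3/2)^2 = 1.9607e-04 m^2, so v = Q/A = 0.050606 m/s
hf = 0.3579*0.02*(116/0.0158)*(0.050606^2/(2*9.81)) = 0.00686 m
Therefore the lateral friction head loss = 0.00686 m.


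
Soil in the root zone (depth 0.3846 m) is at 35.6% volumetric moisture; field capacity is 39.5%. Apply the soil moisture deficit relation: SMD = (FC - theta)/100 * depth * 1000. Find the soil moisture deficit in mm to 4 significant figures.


SMD = (39.5 - 35.6)/100 * 0.3846 * 1000 = 15.00 mm
Therefore the soil moisture deficit = 15.00 mm.


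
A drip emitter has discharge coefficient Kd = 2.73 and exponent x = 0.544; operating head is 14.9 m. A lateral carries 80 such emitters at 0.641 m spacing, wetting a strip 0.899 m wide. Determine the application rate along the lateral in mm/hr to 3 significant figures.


Approach: apply the emitter equation with a lateral mass balance, q = Kd*h^x; Q = n*q; rate = Q/(n*spacing*width).
Step 1 — single emitter flow (q = Kd*h^x):
  q = 2.73 * 14.9^0.544 = 11.868 L/hr
Step 2 — total lateral flow: Q = 80 * 11.868 = 949.44 L/hr
Step 3 — wetted area: A = 80 * 0.641 * 0.899 = 46.101 m^2
Step 4 — application rate: Q/A = 949.44/46.101 = 20.6 mm/hr
Therefore the application rate along the lateral = 20.6 mm/hr.


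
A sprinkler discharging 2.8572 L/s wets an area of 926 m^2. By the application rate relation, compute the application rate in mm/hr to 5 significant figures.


Approach: apply the application rate relation, rate = (Q/A)*3600.
rate = (2.8572 / 926) * 3600 = 11.108 mm/hr
Therefore the application rate = 11.108 mm/hr.


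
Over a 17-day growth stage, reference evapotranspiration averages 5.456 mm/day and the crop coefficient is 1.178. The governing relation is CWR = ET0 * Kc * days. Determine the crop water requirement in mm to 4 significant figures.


CWR = 5.456 * 1.178 * 17 = 109.3 mm
Therefore the crop water requirement = 109.3 mm.


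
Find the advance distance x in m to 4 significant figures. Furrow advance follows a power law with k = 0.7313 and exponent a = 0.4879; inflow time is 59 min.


Approach: apply the power-law advance function, x = k*t^a.
x = 0.7313 * 59^0.4879 = 5.347 m
Therefore the advance distance x = 5.347 m.


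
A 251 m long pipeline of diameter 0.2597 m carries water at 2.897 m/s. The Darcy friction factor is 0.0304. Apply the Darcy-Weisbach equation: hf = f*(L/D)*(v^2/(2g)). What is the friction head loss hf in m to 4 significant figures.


hf = 0.0304 * (251/0.2597) * (2.897^2 / (2*9.81))
hf = 12.57 m
Therefore the friction head loss hf = 12.57 m.


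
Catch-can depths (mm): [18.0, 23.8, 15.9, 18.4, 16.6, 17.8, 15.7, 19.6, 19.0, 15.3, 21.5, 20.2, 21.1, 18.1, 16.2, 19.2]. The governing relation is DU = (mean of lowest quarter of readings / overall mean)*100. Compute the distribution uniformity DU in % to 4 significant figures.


sorted lowest 4 of 16: [15.3, 15.7, 15.9, 16.2] -> mean = 15.7750 mm
overall mean = 18.5250 mm
DU = (15.7750/18.5250)*100 = 85.16 %
Therefore the distribution uniformity DU = 85.16 %.


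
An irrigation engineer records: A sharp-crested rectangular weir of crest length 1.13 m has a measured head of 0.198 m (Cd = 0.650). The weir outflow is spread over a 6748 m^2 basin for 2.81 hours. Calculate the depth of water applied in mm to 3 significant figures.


Approach: apply the rectangular weir equation with a volume-to-depth conversion, Q = (2/3)*Cd*L*sqrt(2g)*H^1.5; d = Q*t/A * 1000.
Step 1 — weir discharge:
  Q = (2/3)*0.650*1.13*sqrt(2*9.81)*0.198^1.5 = 0.19109 m^3/s
Step 2 — volume: V = 0.19109 * 2.81*3600 = 1933.1 m^3
Step 3 — depth: d = V/A * 1000 = 1933.1/6748 * 1000 = 286 mm
Therefore the depth of water applied = 286 mm.


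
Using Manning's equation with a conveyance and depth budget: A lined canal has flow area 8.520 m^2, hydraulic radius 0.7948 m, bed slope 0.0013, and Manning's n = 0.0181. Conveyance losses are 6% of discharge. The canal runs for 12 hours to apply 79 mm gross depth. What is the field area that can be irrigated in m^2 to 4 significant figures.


Approach: apply Manning's equation with a conveyance and depth budget, Q = (1/n)*A*R^(2/3)*S^(1/2); Q_field = Q*(1-loss); Area = Q_field*t/(d/1000).
Step 1 — canal discharge (Manning's equation):
  Q = (1/0.0181) * 8.520 * 0.7948^(2/3) * 0.0013^(1/2) = 14.5626 m^3/s
Step 2 — delivered flow: Q_field = 14.5626*(1 - 6/100) = 13.6888 m^3/s
Step 3 — volume delivered: V = 13.6888 * 12*3600 = 591357 m^3
Step 4 — area served: A = V / (depth/1000) = 591357 / 0.079 = 7486000 m^2
Therefore the field area that can be irrigated = 7486000 m^2.


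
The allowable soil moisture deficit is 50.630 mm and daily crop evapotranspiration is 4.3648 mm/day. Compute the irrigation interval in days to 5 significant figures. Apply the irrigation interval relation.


Approach: apply the irrigation interval relation, interval = SMD / ETc.
interval = 50.630 / 4.3648 = 11.600 days
Therefore the irrigation interval = 11.600 days.


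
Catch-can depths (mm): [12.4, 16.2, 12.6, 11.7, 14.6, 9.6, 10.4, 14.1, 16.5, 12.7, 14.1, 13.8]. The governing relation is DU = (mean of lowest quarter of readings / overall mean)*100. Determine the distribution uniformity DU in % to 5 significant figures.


sorted lowest 3 of 12: [9.6, 10.4, 11.7] -> mean = 10.56667 mm
overall mean = 13.22500 mm
DU = (10.56667/13.22500)*100 = 79.899 %
Therefore the distribution uniformity DU = 79.899 %.


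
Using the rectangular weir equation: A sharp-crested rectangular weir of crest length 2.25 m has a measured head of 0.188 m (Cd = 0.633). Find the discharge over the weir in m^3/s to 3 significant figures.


Approach: apply the rectangular weir equation, Q = (2/3)*Cd*L*sqrt(2g)*H^1.5.
Q = (2/3)*0.633*2.25*sqrt(2*9.81)*0.188^1.5 = 0.343 m^3/s
Therefore the discharge over the weir = 0.343 m^3/s.


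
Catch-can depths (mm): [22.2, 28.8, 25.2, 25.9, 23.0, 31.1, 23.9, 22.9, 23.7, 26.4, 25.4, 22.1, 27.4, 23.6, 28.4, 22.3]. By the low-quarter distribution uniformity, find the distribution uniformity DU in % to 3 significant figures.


Approach: apply the low-quarter distribution uniformity, DU = (mean of lowest quarter of readings / overall mean)*100.
sorted lowest 4 of 16: [22.1, 22.2, 22.3, 22.9] -> mean = 22.375 mm
overall mean = 25.144 mm
DU = (22.375/25.144)*100 = 89.0 %
Therefore the distribution uniformity DU = 89.0 %.


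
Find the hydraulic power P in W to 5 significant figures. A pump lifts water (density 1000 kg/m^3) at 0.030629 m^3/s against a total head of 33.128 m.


Approach: apply the hydraulic power relation, P = rho*g*Q*H.
P = 1000 * 9.81 * 0.030629 * 33.128 = 9954.0 W
Therefore the hydraulic power P = 9954.0 W.


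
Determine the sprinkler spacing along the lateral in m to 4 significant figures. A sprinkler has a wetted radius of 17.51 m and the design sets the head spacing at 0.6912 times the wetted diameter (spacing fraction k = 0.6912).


Approach: apply the sprinkler spacing rule (spacing as a fraction of wetted diameter), S = k*(2*R).
S = 0.6912 * (2 * 17.51) = 24.21 m
Therefore the sprinkler spacing along the lateral = 24.21 m.


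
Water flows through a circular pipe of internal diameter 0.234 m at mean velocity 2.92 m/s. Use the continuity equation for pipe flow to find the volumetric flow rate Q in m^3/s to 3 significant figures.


Approach: apply the continuity equation for pipe flow, Q = A * v with A = pi*(D/2)^2.
A = pi*(0.234/2)^2 = 0.043005 m^2
Q = 0.043005 * 2.92 = 0.126 m^3/s
Therefore the volumetric flow rate Q = 0.126 m^3/s.


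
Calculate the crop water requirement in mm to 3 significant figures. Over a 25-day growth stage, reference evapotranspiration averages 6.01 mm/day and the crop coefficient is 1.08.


Approach: apply the crop water requirement relation, CWR = ET0 * Kc * days.
CWR = 6.01 * 1.08 * 25 = 162 mm
Therefore the crop water requirement = 162 mm.


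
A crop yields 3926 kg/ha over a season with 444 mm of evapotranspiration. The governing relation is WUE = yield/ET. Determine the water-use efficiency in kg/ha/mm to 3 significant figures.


WUE = 3926 / 444 = 8.84 kg/ha/mm
Therefore the water-use efficiency = 8.84 kg/ha/mm.


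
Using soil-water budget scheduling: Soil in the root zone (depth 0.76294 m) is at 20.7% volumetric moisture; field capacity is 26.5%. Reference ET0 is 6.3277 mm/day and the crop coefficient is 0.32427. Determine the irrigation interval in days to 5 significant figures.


Approach: apply soil-water budget scheduling, SMD = (FC-theta)/100*depth*1000; ETc = ET0*Kc; interval = SMD/ETc.
Step 1 — soil moisture deficit:
  SMD = (26.5 - 20.7)/100 * 0.76294 * 1000 = 44.25052 mm
Step 2 — daily crop ET (ETc = ET0*Kc):
  ETc = 6.3277 * 0.32427 = 2.051883 mm/day
Step 3 — irrigation interval (SMD/ETc):
  interval = 44.25052 / 2.051883 = 21.566 days
Therefore the irrigation interval = 21.566 days.


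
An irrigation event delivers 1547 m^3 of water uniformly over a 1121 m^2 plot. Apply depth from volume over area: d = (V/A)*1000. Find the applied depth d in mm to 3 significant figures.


d = (1547 / 1121) * 1000 = 1380 mm
Therefore the applied depth d = 1380 mm.


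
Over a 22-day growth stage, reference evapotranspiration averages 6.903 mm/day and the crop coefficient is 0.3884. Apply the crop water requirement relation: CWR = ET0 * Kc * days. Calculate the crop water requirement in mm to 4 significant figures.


CWR = 6.903 * 0.3884 * 22 = 58.98 mm
Therefore the crop water requirement = 58.98 mm.


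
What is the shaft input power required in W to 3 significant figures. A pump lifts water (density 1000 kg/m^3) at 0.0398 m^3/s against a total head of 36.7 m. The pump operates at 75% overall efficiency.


Approach: apply hydraulic power then efficiency conversion, P = rho*g*Q*H; P_in = P/eta.
Step 1 — hydraulic power (P = rho*g*Q*H):
  P = 1000 * 9.81 * 0.0398 * 36.7 = 14329 W
Step 2 — input power: P_in = P/eta = 14329 / 0.75 = 19100 W
Therefore the shaft input power required = 19100 W.


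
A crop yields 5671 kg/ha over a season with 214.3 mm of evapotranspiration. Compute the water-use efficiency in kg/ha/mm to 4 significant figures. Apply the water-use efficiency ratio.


Approach: apply the water-use efficiency ratio, WUE = yield/ET.
WUE = 5671 / 214.3 = 26.46 kg/ha/mm
Therefore the water-use efficiency = 26.46 kg/ha/mm.


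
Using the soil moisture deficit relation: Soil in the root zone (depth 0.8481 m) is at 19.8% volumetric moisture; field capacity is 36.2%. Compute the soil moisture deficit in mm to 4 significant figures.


Approach: apply the soil moisture deficit relation, SMD = (FC - theta)/100 * depth * 1000.
SMD = (36.2 - 19.8)/100 * 0.8481 * 1000 = 139.1 mm
Therefore the soil moisture deficit = 139.1 mm.


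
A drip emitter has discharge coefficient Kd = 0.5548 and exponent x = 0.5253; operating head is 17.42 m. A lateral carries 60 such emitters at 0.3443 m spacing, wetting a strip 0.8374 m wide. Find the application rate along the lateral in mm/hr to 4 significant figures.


Approach: apply the emitter equation with a lateral mass balance, q = Kd*h^x; Q = n*q; rate = Q/(n*spacing*width).
Step 1 — single emitter flow (q = Kd*h^x):
  q = 0.5548 * 17.42^0.5253 = 2.48920 L/hr
Step 2 — total lateral flow: Q = 60 * 2.48920 = 149.352 L/hr
Step 3 — wetted area: A = 60 * 0.3443 * 0.8374 = 17.2990 m^2
Step 4 — application rate: Q/A = 149.352/17.2990 = 8.634 mm/hr
Therefore the application rate along the lateral = 8.634 mm/hr.
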